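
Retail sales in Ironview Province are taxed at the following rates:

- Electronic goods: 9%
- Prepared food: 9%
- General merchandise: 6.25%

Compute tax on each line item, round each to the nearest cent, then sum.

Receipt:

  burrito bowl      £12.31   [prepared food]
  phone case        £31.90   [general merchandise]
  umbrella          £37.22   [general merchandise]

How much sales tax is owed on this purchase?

Burrito bowl £12.31: prepared food → 9% → £1.11
Phone case £31.90: general merchandise → 6.25% → £1.99
Umbrella £37.22: general merchandise → 6.25% → £2.33
Total tax = £1.11 + £1.99 + £2.33 = £5.43

£5.43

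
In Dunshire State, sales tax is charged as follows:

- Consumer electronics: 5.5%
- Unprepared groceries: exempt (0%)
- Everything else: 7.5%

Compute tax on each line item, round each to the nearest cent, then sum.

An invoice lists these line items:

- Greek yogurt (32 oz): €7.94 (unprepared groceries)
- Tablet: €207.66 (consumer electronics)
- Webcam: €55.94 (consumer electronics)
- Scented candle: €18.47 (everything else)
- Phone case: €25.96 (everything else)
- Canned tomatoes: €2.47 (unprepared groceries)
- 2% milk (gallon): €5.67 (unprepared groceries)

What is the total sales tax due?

Greek yogurt (32 oz) €7.94: unprepared groceries → 0% → €0.00
Tablet €207.66: consumer electronics → 5.5% → €11.42
Webcam €55.94: consumer electronics → 5.5% → €3.08
Scented candle €18.47: everything else → 7.5% → €1.39
Phone case €25.96: everything else → 7.5% → €1.95
Canned tomatoes €2.47: unprepared groceries → 0% → €0.00
2% milk (gallon) €5.67: unprepared groceries → 0% → €0.00
Total tax = €11.42 + €3.08 + €1.39 + €1.95 = €17.84

€17.84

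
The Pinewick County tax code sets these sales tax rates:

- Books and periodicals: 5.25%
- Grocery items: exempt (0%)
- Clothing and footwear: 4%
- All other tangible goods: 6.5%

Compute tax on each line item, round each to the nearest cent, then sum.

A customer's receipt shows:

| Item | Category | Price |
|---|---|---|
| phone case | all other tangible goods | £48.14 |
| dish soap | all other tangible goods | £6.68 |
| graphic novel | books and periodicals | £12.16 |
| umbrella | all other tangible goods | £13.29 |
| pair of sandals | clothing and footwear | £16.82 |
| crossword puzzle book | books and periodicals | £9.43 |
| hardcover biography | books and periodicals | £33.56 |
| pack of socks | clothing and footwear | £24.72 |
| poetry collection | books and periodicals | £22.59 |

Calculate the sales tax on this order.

£10.17

Phone case £48.14: all other tangible goods → 6.5% → £3.13
Dish soap £6.68: all other tangible goods → 6.5% → £0.43
Graphic novel £12.16: books and periodicals → 5.25% → £0.64
Umbrella £13.29: all other tangible goods → 6.5% → £0.86
Pair of sandals £16.82: clothing and footwear → 4% → £0.67
Crossword puzzle book £9.43: books and periodicals → 5.25% → £0.50
Hardcover biography £33.56: books and periodicals → 5.25% → £1.76
Pack of socks £24.72: clothing and footwear → 4% → £0.99
Poetry collection £22.59: books and periodicals → 5.25% → £1.19
Total tax = £3.13 + £0.43 + £0.64 + £0.86 + £0.67 + £0.50 + £1.76 + £0.99 + £1.19 = £10.17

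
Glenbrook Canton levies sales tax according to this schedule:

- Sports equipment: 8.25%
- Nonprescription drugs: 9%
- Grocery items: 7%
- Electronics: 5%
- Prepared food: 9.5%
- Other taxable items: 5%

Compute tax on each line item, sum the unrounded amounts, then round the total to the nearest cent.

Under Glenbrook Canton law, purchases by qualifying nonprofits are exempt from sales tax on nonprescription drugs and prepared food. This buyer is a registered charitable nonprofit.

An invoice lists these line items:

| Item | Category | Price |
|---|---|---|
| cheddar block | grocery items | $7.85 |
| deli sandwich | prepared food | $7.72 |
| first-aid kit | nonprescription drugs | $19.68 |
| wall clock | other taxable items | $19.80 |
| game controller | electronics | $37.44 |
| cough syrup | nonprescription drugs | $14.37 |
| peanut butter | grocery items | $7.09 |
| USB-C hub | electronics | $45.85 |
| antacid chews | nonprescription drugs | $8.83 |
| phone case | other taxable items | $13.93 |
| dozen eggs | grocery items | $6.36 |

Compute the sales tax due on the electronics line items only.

Game controller $37.44: electronics → 5% → $1.872
USB-C hub $45.85: electronics → 5% → $2.2925
Tax on electronics: unrounded sum = $4.1645 → $4.16

$4.16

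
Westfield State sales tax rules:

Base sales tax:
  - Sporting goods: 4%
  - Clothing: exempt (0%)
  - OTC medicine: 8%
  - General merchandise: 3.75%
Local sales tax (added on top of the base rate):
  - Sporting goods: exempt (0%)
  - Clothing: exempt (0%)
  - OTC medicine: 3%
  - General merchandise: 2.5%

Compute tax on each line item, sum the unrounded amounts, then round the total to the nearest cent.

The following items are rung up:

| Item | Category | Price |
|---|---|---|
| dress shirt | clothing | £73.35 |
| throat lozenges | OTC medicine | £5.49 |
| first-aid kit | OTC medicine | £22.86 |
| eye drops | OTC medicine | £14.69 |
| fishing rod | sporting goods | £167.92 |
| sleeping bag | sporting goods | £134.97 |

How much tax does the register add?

Dress shirt £73.35: clothing → 0% + 0% local = 0% → £0.00
Throat lozenges £5.49: OTC medicine → 8% + 3% local = 11% → £0.6039
First-aid kit £22.86: OTC medicine → 8% + 3% local = 11% → £2.5146
Eye drops £14.69: OTC medicine → 8% + 3% local = 11% → £1.6159
Fishing rod £167.92: sporting goods → 4% + 0% local = 4% → £6.7168
Sleeping bag £134.97: sporting goods → 4% + 0% local = 4% → £5.3988
Unrounded tax sum = £16.85 → £16.85

£16.85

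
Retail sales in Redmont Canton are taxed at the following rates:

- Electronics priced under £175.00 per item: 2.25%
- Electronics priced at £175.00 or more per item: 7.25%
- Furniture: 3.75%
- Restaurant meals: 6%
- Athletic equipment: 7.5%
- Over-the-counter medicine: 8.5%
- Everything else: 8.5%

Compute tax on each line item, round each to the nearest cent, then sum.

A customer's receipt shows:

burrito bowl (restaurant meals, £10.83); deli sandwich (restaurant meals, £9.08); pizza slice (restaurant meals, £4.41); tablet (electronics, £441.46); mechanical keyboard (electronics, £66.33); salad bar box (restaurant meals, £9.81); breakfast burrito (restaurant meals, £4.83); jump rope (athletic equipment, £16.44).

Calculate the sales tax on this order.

£37.06

Burrito bowl £10.83: restaurant meals → 6% → £0.65
Deli sandwich £9.08: restaurant meals → 6% → £0.54
Pizza slice £4.41: restaurant meals → 6% → £0.26
Tablet £441.46: electronics, £175.00 or more → 7.25% → £32.01
Mechanical keyboard £66.33: electronics, under £175.00 → 2.25% → £1.49
Salad bar box £9.81: restaurant meals → 6% → £0.59
Breakfast burrito £4.83: restaurant meals → 6% → £0.29
Jump rope £16.44: athletic equipment → 7.5% → £1.23
Total tax = £0.65 + £0.54 + £0.26 + £32.01 + £1.49 + £0.59 + £0.29 + £1.23 = £37.06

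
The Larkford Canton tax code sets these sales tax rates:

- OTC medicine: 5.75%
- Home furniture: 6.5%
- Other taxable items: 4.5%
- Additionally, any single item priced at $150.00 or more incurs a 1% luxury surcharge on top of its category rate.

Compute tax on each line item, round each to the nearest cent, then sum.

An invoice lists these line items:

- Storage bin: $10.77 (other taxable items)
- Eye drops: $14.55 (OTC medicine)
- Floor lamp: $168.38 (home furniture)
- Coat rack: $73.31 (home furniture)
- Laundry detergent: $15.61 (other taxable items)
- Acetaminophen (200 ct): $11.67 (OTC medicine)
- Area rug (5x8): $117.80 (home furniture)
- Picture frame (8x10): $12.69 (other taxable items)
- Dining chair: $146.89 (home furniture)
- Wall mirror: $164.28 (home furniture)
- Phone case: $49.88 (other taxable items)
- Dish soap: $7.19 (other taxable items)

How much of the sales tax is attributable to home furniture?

Floor lamp $168.38: home furniture → 6.5% + 1% surcharge = 7.5% → $12.63
Coat rack $73.31: home furniture → 6.5% → $4.77
Area rug (5x8) $117.80: home furniture → 6.5% → $7.66
Dining chair $146.89: home furniture → 6.5% → $9.55
Wall mirror $164.28: home furniture → 6.5% + 1% surcharge = 7.5% → $12.32
Tax on home furniture = $12.63 + $4.77 + $7.66 + $9.55 + $12.32 = $46.93

$46.93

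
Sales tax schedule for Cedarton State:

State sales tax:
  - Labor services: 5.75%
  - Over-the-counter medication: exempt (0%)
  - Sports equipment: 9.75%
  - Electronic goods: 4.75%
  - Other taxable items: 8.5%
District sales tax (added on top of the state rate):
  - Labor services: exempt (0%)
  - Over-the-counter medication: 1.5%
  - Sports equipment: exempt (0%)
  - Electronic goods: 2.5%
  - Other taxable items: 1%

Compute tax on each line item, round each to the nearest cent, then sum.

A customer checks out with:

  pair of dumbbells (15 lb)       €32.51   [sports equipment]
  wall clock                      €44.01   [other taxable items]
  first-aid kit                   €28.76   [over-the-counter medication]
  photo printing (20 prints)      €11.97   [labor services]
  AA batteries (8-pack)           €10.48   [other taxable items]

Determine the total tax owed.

Pair of dumbbells (15 lb) €32.51: sports equipment → 9.75% + 0% district = 9.75% → €3.17
Wall clock €44.01: other taxable items → 8.5% + 1% district = 9.5% → €4.18
First-aid kit €28.76: over-the-counter medication → 0% + 1.5% district = 1.5% → €0.43
Photo printing (20 prints) €11.97: labor services → 5.75% + 0% district = 5.75% → €0.69
AA batteries (8-pack) €10.48: other taxable items → 8.5% + 1% district = 9.5% → €1.00
Total tax = €3.17 + €4.18 + €0.43 + €0.69 + €1.00 = €9.47

€9.47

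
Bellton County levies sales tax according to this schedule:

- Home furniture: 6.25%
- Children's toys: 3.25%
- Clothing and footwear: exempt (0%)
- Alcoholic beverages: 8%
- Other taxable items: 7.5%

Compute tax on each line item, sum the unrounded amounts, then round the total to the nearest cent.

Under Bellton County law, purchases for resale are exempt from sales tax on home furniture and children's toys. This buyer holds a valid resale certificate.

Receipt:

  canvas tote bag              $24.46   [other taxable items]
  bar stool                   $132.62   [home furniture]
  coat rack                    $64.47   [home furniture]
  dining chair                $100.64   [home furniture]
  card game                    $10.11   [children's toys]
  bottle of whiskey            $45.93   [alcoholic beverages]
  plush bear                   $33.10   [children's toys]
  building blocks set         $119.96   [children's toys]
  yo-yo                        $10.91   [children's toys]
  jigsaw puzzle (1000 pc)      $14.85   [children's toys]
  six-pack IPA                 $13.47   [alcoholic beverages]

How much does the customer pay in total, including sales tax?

$577.11

Canvas tote bag $24.46: other taxable items → 7.5% → $1.8345
Bar stool $132.62: home furniture, buyer-exempt → 0% → $0.00
Coat rack $64.47: home furniture, buyer-exempt → 0% → $0.00
Dining chair $100.64: home furniture, buyer-exempt → 0% → $0.00
Card game $10.11: children's toys, buyer-exempt → 0% → $0.00
Bottle of whiskey $45.93: alcoholic beverages → 8% → $3.6744
Plush bear $33.10: children's toys, buyer-exempt → 0% → $0.00
Building blocks set $119.96: children's toys, buyer-exempt → 0% → $0.00
Yo-yo $10.91: children's toys, buyer-exempt → 0% → $0.00
Jigsaw puzzle (1000 pc) $14.85: children's toys, buyer-exempt → 0% → $0.00
Six-pack IPA $13.47: alcoholic beverages → 8% → $1.0776
Subtotal = $570.52; unrounded tax = $6.5865 → $6.59; total due = $577.11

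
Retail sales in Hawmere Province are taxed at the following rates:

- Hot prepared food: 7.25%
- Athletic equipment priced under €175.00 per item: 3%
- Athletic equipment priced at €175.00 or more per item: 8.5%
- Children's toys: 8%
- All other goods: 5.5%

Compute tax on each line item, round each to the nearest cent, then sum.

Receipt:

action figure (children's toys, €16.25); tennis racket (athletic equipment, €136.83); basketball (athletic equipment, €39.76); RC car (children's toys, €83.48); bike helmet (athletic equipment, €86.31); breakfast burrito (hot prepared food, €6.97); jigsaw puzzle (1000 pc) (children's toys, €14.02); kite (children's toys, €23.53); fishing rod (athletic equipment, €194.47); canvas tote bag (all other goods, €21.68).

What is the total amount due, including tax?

€660.39

Action figure €16.25: children's toys → 8% → €1.30
Tennis racket €136.83: athletic equipment, under €175.00 → 3% → €4.10
Basketball €39.76: athletic equipment, under €175.00 → 3% → €1.19
RC car €83.48: children's toys → 8% → €6.68
Bike helmet €86.31: athletic equipment, under €175.00 → 3% → €2.59
Breakfast burrito €6.97: hot prepared food → 7.25% → €0.51
Jigsaw puzzle (1000 pc) €14.02: children's toys → 8% → €1.12
Kite €23.53: children's toys → 8% → €1.88
Fishing rod €194.47: athletic equipment, €175.00 or more → 8.5% → €16.53
Canvas tote bag €21.68: all other goods → 5.5% → €1.19
Subtotal = €623.30; tax = €37.09; total due = €660.39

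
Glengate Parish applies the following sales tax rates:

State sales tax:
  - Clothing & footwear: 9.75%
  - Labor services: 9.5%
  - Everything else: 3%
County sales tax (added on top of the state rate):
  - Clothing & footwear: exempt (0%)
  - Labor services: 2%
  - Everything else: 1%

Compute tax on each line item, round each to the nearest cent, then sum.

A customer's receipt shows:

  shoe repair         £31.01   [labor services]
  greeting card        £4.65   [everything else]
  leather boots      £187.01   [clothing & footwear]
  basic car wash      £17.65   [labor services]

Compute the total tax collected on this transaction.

£24.02

Shoe repair £31.01: labor services → 9.5% + 2% county = 11.5% → £3.57
Greeting card £4.65: everything else → 3% + 1% county = 4% → £0.19
Leather boots £187.01: clothing & footwear → 9.75% + 0% county = 9.75% → £18.23
Basic car wash £17.65: labor services → 9.5% + 2% county = 11.5% → £2.03
Total tax = £3.57 + £0.19 + £18.23 + £2.03 = £24.02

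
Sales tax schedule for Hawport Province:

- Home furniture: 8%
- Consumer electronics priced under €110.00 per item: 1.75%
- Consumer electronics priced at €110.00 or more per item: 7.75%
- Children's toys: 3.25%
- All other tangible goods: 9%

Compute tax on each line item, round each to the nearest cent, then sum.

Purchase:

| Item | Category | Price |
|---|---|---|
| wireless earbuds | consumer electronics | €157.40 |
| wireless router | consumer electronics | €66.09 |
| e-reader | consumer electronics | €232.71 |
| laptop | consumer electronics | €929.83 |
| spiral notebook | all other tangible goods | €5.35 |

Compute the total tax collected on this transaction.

Wireless earbuds €157.40: consumer electronics, €110.00 or more → 7.75% → €12.20
Wireless router €66.09: consumer electronics, under €110.00 → 1.75% → €1.16
E-reader €232.71: consumer electronics, €110.00 or more → 7.75% → €18.04
Laptop €929.83: consumer electronics, €110.00 or more → 7.75% → €72.06
Spiral notebook €5.35: all other tangible goods → 9% → €0.48
Total tax = €12.20 + €1.16 + €18.04 + €72.06 + €0.48 = €103.94

€103.94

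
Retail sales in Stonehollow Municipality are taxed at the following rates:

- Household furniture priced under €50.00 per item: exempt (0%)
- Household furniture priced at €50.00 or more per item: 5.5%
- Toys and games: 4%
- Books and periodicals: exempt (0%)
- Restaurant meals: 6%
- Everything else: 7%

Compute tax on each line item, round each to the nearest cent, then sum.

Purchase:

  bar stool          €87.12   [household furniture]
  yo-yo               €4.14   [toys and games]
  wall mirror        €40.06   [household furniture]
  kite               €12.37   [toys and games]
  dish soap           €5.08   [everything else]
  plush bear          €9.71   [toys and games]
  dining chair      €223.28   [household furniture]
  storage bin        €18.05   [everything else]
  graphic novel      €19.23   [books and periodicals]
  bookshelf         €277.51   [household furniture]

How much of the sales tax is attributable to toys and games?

Yo-yo €4.14: toys and games → 4% → €0.17
Kite €12.37: toys and games → 4% → €0.49
Plush bear €9.71: toys and games → 4% → €0.39
Tax on toys and games = €0.17 + €0.49 + €0.39 = €1.05

€1.05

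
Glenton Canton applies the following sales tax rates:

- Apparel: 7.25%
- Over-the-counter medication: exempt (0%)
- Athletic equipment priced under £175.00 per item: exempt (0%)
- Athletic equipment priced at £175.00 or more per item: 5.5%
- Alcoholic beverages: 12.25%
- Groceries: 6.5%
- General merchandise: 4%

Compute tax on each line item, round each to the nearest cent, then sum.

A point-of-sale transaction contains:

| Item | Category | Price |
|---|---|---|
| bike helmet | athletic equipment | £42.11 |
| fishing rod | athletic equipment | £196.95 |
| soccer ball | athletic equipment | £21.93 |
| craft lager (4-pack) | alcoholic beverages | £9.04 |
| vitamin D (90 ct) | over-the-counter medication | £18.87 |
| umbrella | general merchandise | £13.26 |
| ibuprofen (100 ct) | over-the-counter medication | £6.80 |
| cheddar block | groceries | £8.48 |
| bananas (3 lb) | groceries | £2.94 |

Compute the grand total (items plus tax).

£333.59

Bike helmet £42.11: athletic equipment, under £175.00 → 0% → £0.00
Fishing rod £196.95: athletic equipment, £175.00 or more → 5.5% → £10.83
Soccer ball £21.93: athletic equipment, under £175.00 → 0% → £0.00
Craft lager (4-pack) £9.04: alcoholic beverages → 12.25% → £1.11
Vitamin D (90 ct) £18.87: over-the-counter medication → 0% → £0.00
Umbrella £13.26: general merchandise → 4% → £0.53
Ibuprofen (100 ct) £6.80: over-the-counter medication → 0% → £0.00
Cheddar block £8.48: groceries → 6.5% → £0.55
Bananas (3 lb) £2.94: groceries → 6.5% → £0.19
Subtotal = £320.38; tax = £13.21; total due = £333.59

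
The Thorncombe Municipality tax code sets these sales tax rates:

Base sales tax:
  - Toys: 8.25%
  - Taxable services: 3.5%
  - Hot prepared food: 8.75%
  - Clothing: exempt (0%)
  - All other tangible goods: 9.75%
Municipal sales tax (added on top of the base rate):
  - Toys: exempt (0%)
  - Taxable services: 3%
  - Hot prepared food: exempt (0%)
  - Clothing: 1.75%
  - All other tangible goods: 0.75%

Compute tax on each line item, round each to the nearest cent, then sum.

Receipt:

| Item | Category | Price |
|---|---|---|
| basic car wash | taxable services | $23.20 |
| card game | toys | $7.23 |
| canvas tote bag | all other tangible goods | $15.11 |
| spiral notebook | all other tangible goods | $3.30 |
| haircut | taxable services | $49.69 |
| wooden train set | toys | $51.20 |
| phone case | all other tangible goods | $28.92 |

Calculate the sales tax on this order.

Basic car wash $23.20: taxable services → 3.5% + 3% municipal = 6.5% → $1.51
Card game $7.23: toys → 8.25% + 0% municipal = 8.25% → $0.60
Canvas tote bag $15.11: all other tangible goods → 9.75% + 0.75% municipal = 10.5% → $1.59
Spiral notebook $3.30: all other tangible goods → 9.75% + 0.75% municipal = 10.5% → $0.35
Haircut $49.69: taxable services → 3.5% + 3% municipal = 6.5% → $3.23
Wooden train set $51.20: toys → 8.25% + 0% municipal = 8.25% → $4.22
Phone case $28.92: all other tangible goods → 9.75% + 0.75% municipal = 10.5% → $3.04
Total tax = $1.51 + $0.60 + $1.59 + $0.35 + $3.23 + $4.22 + $3.04 = $14.54

$14.54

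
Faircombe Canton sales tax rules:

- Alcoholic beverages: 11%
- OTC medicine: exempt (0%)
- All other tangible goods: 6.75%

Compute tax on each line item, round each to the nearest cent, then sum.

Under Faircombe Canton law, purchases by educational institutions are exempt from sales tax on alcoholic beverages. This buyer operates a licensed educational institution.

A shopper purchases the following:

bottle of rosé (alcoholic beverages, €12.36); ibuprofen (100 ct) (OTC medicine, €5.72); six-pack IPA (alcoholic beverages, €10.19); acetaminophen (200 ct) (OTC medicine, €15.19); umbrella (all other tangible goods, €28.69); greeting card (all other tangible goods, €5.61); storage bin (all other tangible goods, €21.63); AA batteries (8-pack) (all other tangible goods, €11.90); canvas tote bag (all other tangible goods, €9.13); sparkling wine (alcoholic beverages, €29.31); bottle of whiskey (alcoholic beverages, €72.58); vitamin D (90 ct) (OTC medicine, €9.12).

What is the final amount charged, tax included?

Bottle of rosé €12.36: alcoholic beverages, buyer-exempt → 0% → €0.00
Ibuprofen (100 ct) €5.72: OTC medicine → 0% → €0.00
Six-pack IPA €10.19: alcoholic beverages, buyer-exempt → 0% → €0.00
Acetaminophen (200 ct) €15.19: OTC medicine → 0% → €0.00
Umbrella €28.69: all other tangible goods → 6.75% → €1.94
Greeting card €5.61: all other tangible goods → 6.75% → €0.38
Storage bin €21.63: all other tangible goods → 6.75% → €1.46
AA batteries (8-pack) €11.90: all other tangible goods → 6.75% → €0.80
Canvas tote bag €9.13: all other tangible goods → 6.75% → €0.62
Sparkling wine €29.31: alcoholic beverages, buyer-exempt → 0% → €0.00
Bottle of whiskey €72.58: alcoholic beverages, buyer-exempt → 0% → €0.00
Vitamin D (90 ct) €9.12: OTC medicine → 0% → €0.00
Subtotal = €231.43; tax = €5.20; total due = €236.63

€236.63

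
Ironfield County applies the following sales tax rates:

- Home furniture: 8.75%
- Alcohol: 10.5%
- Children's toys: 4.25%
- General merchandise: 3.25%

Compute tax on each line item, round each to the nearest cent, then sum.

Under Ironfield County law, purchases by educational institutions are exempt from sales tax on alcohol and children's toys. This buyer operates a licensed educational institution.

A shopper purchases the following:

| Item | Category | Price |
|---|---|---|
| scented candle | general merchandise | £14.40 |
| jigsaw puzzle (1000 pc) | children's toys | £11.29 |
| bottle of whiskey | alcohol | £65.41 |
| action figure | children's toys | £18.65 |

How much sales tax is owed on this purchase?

£0.47

Scented candle £14.40: general merchandise → 3.25% → £0.47
Jigsaw puzzle (1000 pc) £11.29: children's toys, buyer-exempt → 0% → £0.00
Bottle of whiskey £65.41: alcohol, buyer-exempt → 0% → £0.00
Action figure £18.65: children's toys, buyer-exempt → 0% → £0.00
Total tax = £0.47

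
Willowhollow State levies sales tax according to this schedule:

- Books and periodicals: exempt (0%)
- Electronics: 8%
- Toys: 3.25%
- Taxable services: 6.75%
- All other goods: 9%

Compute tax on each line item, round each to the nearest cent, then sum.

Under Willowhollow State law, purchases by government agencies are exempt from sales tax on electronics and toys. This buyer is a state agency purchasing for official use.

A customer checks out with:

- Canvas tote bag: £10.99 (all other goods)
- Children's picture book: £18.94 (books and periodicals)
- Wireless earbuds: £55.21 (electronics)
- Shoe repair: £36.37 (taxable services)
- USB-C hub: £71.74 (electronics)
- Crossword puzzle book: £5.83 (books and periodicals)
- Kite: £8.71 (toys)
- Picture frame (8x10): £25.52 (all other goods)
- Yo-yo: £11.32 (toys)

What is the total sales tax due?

£5.74

Canvas tote bag £10.99: all other goods → 9% → £0.99
Children's picture book £18.94: books and periodicals → 0% → £0.00
Wireless earbuds £55.21: electronics, buyer-exempt → 0% → £0.00
Shoe repair £36.37: taxable services → 6.75% → £2.45
USB-C hub £71.74: electronics, buyer-exempt → 0% → £0.00
Crossword puzzle book £5.83: books and periodicals → 0% → £0.00
Kite £8.71: toys, buyer-exempt → 0% → £0.00
Picture frame (8x10) £25.52: all other goods → 9% → £2.30
Yo-yo £11.32: toys, buyer-exempt → 0% → £0.00
Total tax = £0.99 + £2.45 + £2.30 = £5.74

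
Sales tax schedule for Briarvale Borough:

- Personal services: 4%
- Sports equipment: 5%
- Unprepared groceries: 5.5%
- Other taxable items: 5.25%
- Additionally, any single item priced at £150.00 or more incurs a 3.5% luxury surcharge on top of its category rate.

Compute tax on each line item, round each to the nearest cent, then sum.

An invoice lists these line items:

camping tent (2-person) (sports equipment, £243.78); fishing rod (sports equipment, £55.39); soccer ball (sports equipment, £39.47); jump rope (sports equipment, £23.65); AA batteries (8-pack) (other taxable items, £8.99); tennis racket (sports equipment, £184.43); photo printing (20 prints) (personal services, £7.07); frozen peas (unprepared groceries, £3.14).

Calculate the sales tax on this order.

£43.24

Camping tent (2-person) £243.78: sports equipment → 5% + 3.5% surcharge = 8.5% → £20.72
Fishing rod £55.39: sports equipment → 5% → £2.77
Soccer ball £39.47: sports equipment → 5% → £1.97
Jump rope £23.65: sports equipment → 5% → £1.18
AA batteries (8-pack) £8.99: other taxable items → 5.25% → £0.47
Tennis racket £184.43: sports equipment → 5% + 3.5% surcharge = 8.5% → £15.68
Photo printing (20 prints) £7.07: personal services → 4% → £0.28
Frozen peas £3.14: unprepared groceries → 5.5% → £0.17
Total tax = £20.72 + £2.77 + £1.97 + £1.18 + £0.47 + £15.68 + £0.28 + £0.17 = £43.24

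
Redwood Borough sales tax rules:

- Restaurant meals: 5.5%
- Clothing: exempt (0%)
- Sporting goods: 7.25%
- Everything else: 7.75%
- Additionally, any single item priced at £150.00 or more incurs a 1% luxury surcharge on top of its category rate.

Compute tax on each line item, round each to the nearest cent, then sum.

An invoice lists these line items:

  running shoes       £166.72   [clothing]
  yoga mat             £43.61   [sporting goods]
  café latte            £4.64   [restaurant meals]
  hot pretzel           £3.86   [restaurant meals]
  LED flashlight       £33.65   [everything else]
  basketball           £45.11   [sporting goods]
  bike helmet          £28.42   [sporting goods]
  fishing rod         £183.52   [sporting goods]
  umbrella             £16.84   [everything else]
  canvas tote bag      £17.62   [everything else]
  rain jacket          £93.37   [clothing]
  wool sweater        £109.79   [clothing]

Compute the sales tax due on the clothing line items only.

Running shoes £166.72: clothing → 0% + 1% surcharge = 1% → £1.67
Rain jacket £93.37: clothing → 0% → £0.00
Wool sweater £109.79: clothing → 0% → £0.00
Tax on clothing = £1.67 + £0.00 + £0.00 = £1.67

£1.67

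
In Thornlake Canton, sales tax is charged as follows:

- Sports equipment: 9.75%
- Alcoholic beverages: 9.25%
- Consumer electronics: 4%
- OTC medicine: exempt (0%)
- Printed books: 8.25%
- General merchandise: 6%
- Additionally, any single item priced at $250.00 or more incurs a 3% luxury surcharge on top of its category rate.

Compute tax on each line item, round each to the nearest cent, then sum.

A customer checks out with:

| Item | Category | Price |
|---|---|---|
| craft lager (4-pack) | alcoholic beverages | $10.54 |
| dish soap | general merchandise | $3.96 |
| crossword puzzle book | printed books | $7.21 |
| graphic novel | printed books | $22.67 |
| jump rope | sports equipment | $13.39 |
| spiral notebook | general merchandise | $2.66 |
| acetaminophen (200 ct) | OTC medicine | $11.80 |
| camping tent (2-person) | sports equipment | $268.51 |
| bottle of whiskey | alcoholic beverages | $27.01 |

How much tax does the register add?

Craft lager (4-pack) $10.54: alcoholic beverages → 9.25% → $0.97
Dish soap $3.96: general merchandise → 6% → $0.24
Crossword puzzle book $7.21: printed books → 8.25% → $0.59
Graphic novel $22.67: printed books → 8.25% → $1.87
Jump rope $13.39: sports equipment → 9.75% → $1.31
Spiral notebook $2.66: general merchandise → 6% → $0.16
Acetaminophen (200 ct) $11.80: OTC medicine → 0% → $0.00
Camping tent (2-person) $268.51: sports equipment → 9.75% + 3% surcharge = 12.75% → $34.24
Bottle of whiskey $27.01: alcoholic beverages → 9.25% → $2.50
Total tax = $0.97 + $0.24 + $0.59 + $1.87 + $1.31 + $0.16 + $34.24 + $2.50 = $41.88

$41.88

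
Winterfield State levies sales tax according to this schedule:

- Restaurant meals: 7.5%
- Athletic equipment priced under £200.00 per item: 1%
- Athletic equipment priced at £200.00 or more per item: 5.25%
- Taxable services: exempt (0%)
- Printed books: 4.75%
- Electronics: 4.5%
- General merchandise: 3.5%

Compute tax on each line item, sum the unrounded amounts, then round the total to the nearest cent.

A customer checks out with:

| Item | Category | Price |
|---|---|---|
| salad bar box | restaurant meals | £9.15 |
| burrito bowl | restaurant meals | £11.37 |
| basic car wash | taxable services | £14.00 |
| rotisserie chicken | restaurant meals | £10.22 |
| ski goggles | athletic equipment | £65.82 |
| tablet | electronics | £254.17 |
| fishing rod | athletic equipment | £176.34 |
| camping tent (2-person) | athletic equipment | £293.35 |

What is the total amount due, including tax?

£865.99

Salad bar box £9.15: restaurant meals → 7.5% → £0.68625
Burrito bowl £11.37: restaurant meals → 7.5% → £0.85275
Basic car wash £14.00: taxable services → 0% → £0.00
Rotisserie chicken £10.22: restaurant meals → 7.5% → £0.7665
Ski goggles £65.82: athletic equipment, under £200.00 → 1% → £0.6582
Tablet £254.17: electronics → 4.5% → £11.43765
Fishing rod £176.34: athletic equipment, under £200.00 → 1% → £1.7634
Camping tent (2-person) £293.35: athletic equipment, £200.00 or more → 5.25% → £15.400875
Subtotal = £834.42; unrounded tax = £31.565625 → £31.57; total due = £865.99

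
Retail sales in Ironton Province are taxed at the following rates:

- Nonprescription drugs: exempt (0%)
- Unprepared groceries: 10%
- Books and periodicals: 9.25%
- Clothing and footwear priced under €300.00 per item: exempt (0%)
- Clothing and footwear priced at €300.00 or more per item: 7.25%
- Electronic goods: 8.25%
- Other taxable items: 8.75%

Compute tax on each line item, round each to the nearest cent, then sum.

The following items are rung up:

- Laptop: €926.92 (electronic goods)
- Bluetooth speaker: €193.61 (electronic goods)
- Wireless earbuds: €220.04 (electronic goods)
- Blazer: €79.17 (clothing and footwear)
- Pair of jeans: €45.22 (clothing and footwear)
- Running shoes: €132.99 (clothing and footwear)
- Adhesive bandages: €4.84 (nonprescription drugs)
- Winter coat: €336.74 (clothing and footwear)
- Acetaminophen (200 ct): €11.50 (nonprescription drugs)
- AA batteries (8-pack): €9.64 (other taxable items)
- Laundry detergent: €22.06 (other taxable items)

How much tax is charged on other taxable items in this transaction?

AA batteries (8-pack) €9.64: other taxable items → 8.75% → €0.84
Laundry detergent €22.06: other taxable items → 8.75% → €1.93
Tax on other taxable items = €0.84 + €1.93 = €2.77

€2.77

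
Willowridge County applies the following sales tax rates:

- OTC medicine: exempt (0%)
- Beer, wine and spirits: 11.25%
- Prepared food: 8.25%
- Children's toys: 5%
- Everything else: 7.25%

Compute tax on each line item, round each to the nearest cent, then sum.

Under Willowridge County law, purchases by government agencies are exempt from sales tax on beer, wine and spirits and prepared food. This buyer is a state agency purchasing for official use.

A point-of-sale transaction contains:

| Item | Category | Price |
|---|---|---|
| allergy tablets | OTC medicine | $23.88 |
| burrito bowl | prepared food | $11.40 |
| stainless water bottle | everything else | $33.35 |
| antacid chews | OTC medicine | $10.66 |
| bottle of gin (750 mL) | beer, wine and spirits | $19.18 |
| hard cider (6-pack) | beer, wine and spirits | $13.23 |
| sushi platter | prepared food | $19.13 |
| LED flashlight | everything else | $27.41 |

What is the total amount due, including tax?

Allergy tablets $23.88: OTC medicine → 0% → $0.00
Burrito bowl $11.40: prepared food, buyer-exempt → 0% → $0.00
Stainless water bottle $33.35: everything else → 7.25% → $2.42
Antacid chews $10.66: OTC medicine → 0% → $0.00
Bottle of gin (750 mL) $19.18: beer, wine and spirits, buyer-exempt → 0% → $0.00
Hard cider (6-pack) $13.23: beer, wine and spirits, buyer-exempt → 0% → $0.00
Sushi platter $19.13: prepared food, buyer-exempt → 0% → $0.00
LED flashlight $27.41: everything else → 7.25% → $1.99
Subtotal = $158.24; tax = $4.41; total due = $162.65

$162.65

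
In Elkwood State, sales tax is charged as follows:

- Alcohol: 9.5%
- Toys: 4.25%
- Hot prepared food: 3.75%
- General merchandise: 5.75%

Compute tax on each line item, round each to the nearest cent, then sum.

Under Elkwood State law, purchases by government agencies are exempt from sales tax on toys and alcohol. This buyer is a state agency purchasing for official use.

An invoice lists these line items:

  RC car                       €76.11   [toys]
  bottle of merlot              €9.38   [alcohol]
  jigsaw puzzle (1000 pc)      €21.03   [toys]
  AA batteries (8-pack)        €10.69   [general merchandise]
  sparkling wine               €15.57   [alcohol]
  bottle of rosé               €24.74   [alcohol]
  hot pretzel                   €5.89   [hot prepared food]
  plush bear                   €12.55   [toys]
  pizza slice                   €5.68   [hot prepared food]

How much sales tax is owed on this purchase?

€1.04

RC car €76.11: toys, buyer-exempt → 0% → €0.00
Bottle of merlot €9.38: alcohol, buyer-exempt → 0% → €0.00
Jigsaw puzzle (1000 pc) €21.03: toys, buyer-exempt → 0% → €0.00
AA batteries (8-pack) €10.69: general merchandise → 5.75% → €0.61
Sparkling wine €15.57: alcohol, buyer-exempt → 0% → €0.00
Bottle of rosé €24.74: alcohol, buyer-exempt → 0% → €0.00
Hot pretzel €5.89: hot prepared food → 3.75% → €0.22
Plush bear €12.55: toys, buyer-exempt → 0% → €0.00
Pizza slice €5.68: hot prepared food → 3.75% → €0.21
Total tax = €0.61 + €0.22 + €0.21 = €1.04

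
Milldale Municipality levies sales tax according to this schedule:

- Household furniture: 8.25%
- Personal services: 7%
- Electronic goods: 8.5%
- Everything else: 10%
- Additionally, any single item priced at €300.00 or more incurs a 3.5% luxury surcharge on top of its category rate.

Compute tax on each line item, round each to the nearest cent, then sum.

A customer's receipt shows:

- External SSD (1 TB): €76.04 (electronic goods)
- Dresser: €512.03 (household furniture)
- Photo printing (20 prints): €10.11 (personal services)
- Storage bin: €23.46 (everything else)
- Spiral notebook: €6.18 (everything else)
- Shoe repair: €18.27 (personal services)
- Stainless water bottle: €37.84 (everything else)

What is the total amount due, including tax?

€759.29

External SSD (1 TB) €76.04: electronic goods → 8.5% → €6.46
Dresser €512.03: household furniture → 8.25% + 3.5% surcharge = 11.75% → €60.16
Photo printing (20 prints) €10.11: personal services → 7% → €0.71
Storage bin €23.46: everything else → 10% → €2.35
Spiral notebook €6.18: everything else → 10% → €0.62
Shoe repair €18.27: personal services → 7% → €1.28
Stainless water bottle €37.84: everything else → 10% → €3.78
Subtotal = €683.93; tax = €75.36; total due = €759.29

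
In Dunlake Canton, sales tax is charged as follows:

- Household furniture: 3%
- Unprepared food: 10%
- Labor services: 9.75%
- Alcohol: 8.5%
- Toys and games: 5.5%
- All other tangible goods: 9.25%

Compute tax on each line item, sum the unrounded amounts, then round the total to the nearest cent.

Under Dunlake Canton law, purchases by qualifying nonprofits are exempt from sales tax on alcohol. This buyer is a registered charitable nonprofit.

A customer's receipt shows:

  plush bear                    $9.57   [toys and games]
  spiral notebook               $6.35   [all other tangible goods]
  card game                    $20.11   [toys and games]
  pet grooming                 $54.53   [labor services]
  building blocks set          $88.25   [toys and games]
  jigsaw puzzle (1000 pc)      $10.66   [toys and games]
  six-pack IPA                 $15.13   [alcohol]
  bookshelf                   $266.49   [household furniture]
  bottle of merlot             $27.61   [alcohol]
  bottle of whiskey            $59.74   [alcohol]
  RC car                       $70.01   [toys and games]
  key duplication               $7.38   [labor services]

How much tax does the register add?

Plush bear $9.57: toys and games → 5.5% → $0.52635
Spiral notebook $6.35: all other tangible goods → 9.25% → $0.587375
Card game $20.11: toys and games → 5.5% → $1.10605
Pet grooming $54.53: labor services → 9.75% → $5.316675
Building blocks set $88.25: toys and games → 5.5% → $4.85375
Jigsaw puzzle (1000 pc) $10.66: toys and games → 5.5% → $0.5863
Six-pack IPA $15.13: alcohol, buyer-exempt → 0% → $0.00
Bookshelf $266.49: household furniture → 3% → $7.9947
Bottle of merlot $27.61: alcohol, buyer-exempt → 0% → $0.00
Bottle of whiskey $59.74: alcohol, buyer-exempt → 0% → $0.00
RC car $70.01: toys and games → 5.5% → $3.85055
Key duplication $7.38: labor services → 9.75% → $0.71955
Unrounded tax sum = $25.5413 → $25.54

$25.54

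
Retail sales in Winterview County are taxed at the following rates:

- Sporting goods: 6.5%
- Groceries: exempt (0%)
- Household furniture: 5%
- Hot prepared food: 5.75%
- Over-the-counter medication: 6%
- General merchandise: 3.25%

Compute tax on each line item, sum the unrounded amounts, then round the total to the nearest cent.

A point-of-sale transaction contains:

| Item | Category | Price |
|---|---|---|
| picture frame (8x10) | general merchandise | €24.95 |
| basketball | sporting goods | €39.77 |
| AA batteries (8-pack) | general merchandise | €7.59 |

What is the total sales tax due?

€3.64

Picture frame (8x10) €24.95: general merchandise → 3.25% → €0.810875
Basketball €39.77: sporting goods → 6.5% → €2.58505
AA batteries (8-pack) €7.59: general merchandise → 3.25% → €0.246675
Unrounded tax sum = €3.6426 → €3.64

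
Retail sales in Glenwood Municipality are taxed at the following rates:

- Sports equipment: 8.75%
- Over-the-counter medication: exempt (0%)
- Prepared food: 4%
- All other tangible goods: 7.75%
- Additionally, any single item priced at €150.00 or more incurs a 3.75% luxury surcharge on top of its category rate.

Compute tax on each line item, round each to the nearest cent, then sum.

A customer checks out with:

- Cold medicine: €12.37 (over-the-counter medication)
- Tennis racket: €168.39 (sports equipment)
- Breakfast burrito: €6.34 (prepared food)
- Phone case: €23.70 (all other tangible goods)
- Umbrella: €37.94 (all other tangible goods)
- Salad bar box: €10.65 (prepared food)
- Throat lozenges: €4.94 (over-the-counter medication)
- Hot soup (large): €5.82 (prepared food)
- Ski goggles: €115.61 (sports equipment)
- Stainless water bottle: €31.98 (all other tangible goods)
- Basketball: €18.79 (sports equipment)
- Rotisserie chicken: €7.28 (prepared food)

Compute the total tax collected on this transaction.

€41.27

Cold medicine €12.37: over-the-counter medication → 0% → €0.00
Tennis racket €168.39: sports equipment → 8.75% + 3.75% surcharge = 12.5% → €21.05
Breakfast burrito €6.34: prepared food → 4% → €0.25
Phone case €23.70: all other tangible goods → 7.75% → €1.84
Umbrella €37.94: all other tangible goods → 7.75% → €2.94
Salad bar box €10.65: prepared food → 4% → €0.43
Throat lozenges €4.94: over-the-counter medication → 0% → €0.00
Hot soup (large) €5.82: prepared food → 4% → €0.23
Ski goggles €115.61: sports equipment → 8.75% → €10.12
Stainless water bottle €31.98: all other tangible goods → 7.75% → €2.48
Basketball €18.79: sports equipment → 8.75% → €1.64
Rotisserie chicken €7.28: prepared food → 4% → €0.29
Total tax = €21.05 + €0.25 + €1.84 + €2.94 + €0.43 + €0.23 + €10.12 + €2.48 + €1.64 + €0.29 = €41.27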